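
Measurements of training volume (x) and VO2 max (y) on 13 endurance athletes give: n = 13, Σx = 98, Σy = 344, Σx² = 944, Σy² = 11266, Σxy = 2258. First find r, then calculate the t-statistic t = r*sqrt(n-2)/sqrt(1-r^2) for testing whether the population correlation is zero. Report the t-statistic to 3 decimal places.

-1.931

Numerator: nΣxy − (Σx)(Σy) = 13·2258 − (98)(344) = -4358
Denominator: √[(nΣx²−(Σx)²)(nΣy²−(Σy)²)]
  nΣx²−(Σx)² = 13·944 − 9604 = 2668;  nΣy²−(Σy)² = 13·11266 − 118336 = 28122
  √(2668·28122) = √75029496 = 8661.9568
r = -4358 / 8661.9568 = -0.5031
t = r·√(n−2)/√(1−r²) = -0.5031·√11 / √(1−0.253110) = -1.668594 / 0.864228 = -1.931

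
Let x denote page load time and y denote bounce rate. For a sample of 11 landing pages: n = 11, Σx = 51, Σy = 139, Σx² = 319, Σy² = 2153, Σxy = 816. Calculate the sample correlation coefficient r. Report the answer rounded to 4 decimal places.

0.9482

Numerator: nΣxy − (Σx)(Σy) = 11·816 − (51)(139) = 1887
Denominator: √[(nΣx²−(Σx)²)(nΣy²−(Σy)²)]
  nΣx²−(Σx)² = 11·319 − 2601 = 908;  nΣy²−(Σy)² = 11·2153 − 19321 = 4362
  √(908·4362) = √3960696 = 1990.1497
r = 1887 / 1990.1497 = 0.9482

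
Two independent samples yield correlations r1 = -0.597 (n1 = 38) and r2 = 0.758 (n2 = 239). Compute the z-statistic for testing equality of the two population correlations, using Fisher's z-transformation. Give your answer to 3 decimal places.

-9.275

Fisher z-transforms: z1 = atanh(-0.597) = -0.688473, z2 = atanh(0.758) = 0.991497; difference d = -1.679970
Var(d) = 1/35 + 1/236 = 0.0285714 + 0.0042373 = 0.0328087
z = d/√Var(d) = -1.679970 / √0.0328087 = -1.679970 / 0.181132 = -9.275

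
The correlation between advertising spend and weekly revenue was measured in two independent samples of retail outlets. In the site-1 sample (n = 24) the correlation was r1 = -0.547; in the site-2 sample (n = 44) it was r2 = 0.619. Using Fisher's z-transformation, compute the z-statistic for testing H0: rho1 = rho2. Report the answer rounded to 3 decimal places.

z1 = atanh(-0.547) = -0.614090,  z2 = atanh(0.619) = 0.723382
SE = √(1/(n1−3) + 1/(n2−3)) = √(1/21 + 1/41) = √(0.0476190 + 0.0243902) = √0.0720092 = 0.268345
z = (z1 − z2)/SE = (-0.614090 − 0.723382) / 0.268345 = -1.337472 / 0.268345 = -4.984

-4.984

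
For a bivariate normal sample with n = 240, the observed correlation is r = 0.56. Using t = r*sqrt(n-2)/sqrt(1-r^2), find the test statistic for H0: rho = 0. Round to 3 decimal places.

10.428

t = r·√(n−2) / √(1−r²) with r = 0.56, n = 240
  = 0.56·√238 / √(1 − 0.3136)
  = 0.56·15.427249 / 0.828493
  = 8.639259 / 0.828493 = 10.428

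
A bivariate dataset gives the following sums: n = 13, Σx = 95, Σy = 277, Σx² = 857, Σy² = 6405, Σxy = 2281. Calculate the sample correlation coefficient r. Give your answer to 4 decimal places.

S_xy = nΣxy − ΣxΣy = 13·2281 − 95·277 = 29653 − 26315 = 3338
S_xx = nΣx² − (Σx)² = 13·857 − 95² = 11141 − 9025 = 2116
S_yy = nΣy² − (Σy)² = 13·6405 − 277² = 83265 − 76729 = 6536
r = S_xy / √(S_xx·S_yy) = 3338 / √(2116·6536) = 3338 / √13830176 = 3338 / 3718.8945 = 0.8976

0.8976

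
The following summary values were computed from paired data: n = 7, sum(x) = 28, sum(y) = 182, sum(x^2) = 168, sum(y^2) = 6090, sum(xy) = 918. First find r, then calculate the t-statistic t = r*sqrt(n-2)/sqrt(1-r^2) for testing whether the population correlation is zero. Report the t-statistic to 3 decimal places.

2.126

S_xy = nΣxy − ΣxΣy = 7·918 − 28·182 = 6426 − 5096 = 1330
S_xx = nΣx² − (Σx)² = 7·168 − 28² = 1176 − 784 = 392
S_yy = nΣy² − (Σy)² = 7·6090 − 182² = 42630 − 33124 = 9506
r = S_xy / √(S_xx·S_yy) = 1330 / √(392·9506) = 1330 / √3726352 = 1330 / 1930.3761 = 0.6890
t = r·√(n−2)/√(1−r²) = 0.6890·√5 / √(1−0.474721) = 1.540651 / 0.724761 = 2.126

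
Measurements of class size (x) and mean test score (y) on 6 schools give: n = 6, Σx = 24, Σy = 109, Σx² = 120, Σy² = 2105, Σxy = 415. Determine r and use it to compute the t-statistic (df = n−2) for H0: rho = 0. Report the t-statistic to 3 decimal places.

-0.831

S_xy = nΣxy − ΣxΣy = 6·415 − 24·109 = 2490 − 2616 = -126
S_xx = nΣx² − (Σx)² = 6·120 − 24² = 720 − 576 = 144
S_yy = nΣy² − (Σy)² = 6·2105 − 109² = 12630 − 11881 = 749
r = S_xy / √(S_xx·S_yy) = -126 / √(144·749) = -126 / √107856 = -126 / 328.4144 = -0.3837
t = r·√(n−2)/√(1−r²) = -0.3837·√4 / √(1−0.147226) = -0.767400 / 0.923458 = -0.831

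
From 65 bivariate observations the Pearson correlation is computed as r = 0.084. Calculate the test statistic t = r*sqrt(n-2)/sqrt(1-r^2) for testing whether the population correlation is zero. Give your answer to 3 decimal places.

0.669

1 − r² = 1 − 0.007056 = 0.992944;  √(1−r²) = 0.996466
√(n−2) = √63 = 7.937254
t = r·√(n−2)/√(1−r²) = 0.084 · 7.937254 / 0.996466 = 0.669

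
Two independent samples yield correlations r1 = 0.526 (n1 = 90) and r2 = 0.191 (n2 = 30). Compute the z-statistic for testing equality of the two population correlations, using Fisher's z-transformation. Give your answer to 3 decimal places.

1.776

z1 = atanh(0.526) = 0.584599,  z2 = atanh(0.191) = 0.193375
SE = √(1/(n1−3) + 1/(n2−3)) = √(1/87 + 1/27) = √(0.0114943 + 0.0370370) = √0.0485313 = 0.220298
z = (z1 − z2)/SE = (0.584599 − 0.193375) / 0.220298 = 0.391224 / 0.220298 = 1.776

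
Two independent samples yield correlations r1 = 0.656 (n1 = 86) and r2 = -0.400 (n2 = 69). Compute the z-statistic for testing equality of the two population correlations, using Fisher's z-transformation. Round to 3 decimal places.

7.333

Fisher z-transforms: z1 = atanh(0.656) = 0.785759, z2 = atanh(-0.400) = -0.423649; difference d = 1.209408
Var(d) = 1/83 + 1/66 = 0.0120482 + 0.0151515 = 0.0271997
z = d/√Var(d) = 1.209408 / √0.0271997 = 1.209408 / 0.164923 = 7.333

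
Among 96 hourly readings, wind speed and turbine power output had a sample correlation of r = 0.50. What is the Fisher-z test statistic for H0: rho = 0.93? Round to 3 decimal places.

-10.696

z_r = atanh(0.50) = 0.549306,  z_0 = atanh(0.93) = 1.658390
SE = 1/√(n−3) = 1/√93 = 0.103695
z = (z_r − z_0)/SE = (0.549306 − 1.658390) / 0.103695 = -1.109084 / 0.103695 = -10.696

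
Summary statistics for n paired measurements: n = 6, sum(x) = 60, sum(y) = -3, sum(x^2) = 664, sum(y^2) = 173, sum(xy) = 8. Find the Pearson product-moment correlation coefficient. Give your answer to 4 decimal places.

Numerator: nΣxy − (Σx)(Σy) = 6·8 − (60)(-3) = 228
Denominator: √[(nΣx²−(Σx)²)(nΣy²−(Σy)²)]
  nΣx²−(Σx)² = 6·664 − 3600 = 384;  nΣy²−(Σy)² = 6·173 − 9 = 1029
  √(384·1029) = √395136 = 628.5984
r = 228 / 628.5984 = 0.3627

0.3627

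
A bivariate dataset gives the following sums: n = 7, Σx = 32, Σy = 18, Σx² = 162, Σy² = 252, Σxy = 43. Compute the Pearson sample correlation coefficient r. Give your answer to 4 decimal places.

-0.6910

Numerator: nΣxy − (Σx)(Σy) = 7·43 − (32)(18) = -275
Denominator: √[(nΣx²−(Σx)²)(nΣy²−(Σy)²)]
  nΣx²−(Σx)² = 7·162 − 1024 = 110;  nΣy²−(Σy)² = 7·252 − 324 = 1440
  √(110·1440) = √158400 = 397.9950
r = -275 / 397.9950 = -0.6910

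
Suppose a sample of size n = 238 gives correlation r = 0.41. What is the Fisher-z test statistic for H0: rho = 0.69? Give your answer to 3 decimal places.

z_r = atanh(0.41) = 0.435611,  z_0 = atanh(0.69) = 0.847956
SE = 1/√(n−3) = 1/√235 = 0.065233
z = (z_r − z_0)/SE = (0.435611 − 0.847956) / 0.065233 = -0.412345 / 0.065233 = -6.321

-6.321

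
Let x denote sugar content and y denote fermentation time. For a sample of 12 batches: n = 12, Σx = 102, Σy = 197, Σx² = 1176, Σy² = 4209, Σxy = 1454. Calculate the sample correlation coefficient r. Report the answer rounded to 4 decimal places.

-0.4017

S_xy = nΣxy − ΣxΣy = 12·1454 − 102·197 = 17448 − 20094 = -2646
S_xx = nΣx² − (Σx)² = 12·1176 − 102² = 14112 − 10404 = 3708
S_yy = nΣy² − (Σy)² = 12·4209 − 197² = 50508 − 38809 = 11699
r = S_xy / √(S_xx·S_yy) = -2646 / √(3708·11699) = -2646 / √43379892 = -2646 / 6586.3413 = -0.4017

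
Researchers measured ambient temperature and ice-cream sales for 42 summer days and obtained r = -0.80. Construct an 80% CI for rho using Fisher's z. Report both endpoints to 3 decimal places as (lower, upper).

z_r = atanh(-0.80) = -1.098612;  SE = 1/√(n−3) = 1/√39 = 0.160128
z-limits: -1.098612 ± 1.282·0.160128 = -1.098612 ± 0.205284 = [-1.303896, -0.893328]
ρ-limits: (tanh -1.303896, tanh -0.893328) = (-0.863, -0.713)

(-0.863, -0.713)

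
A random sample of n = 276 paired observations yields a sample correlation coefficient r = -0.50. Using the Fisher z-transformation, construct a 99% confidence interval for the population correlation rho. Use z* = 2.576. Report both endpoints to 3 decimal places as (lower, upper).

Fisher z: z_r = atanh(r) = ½·ln((1+(-0.50))/(1−(-0.50))) = -0.549306
SE(z) = 1/√(n−3) = 1/√273 = 0.060523
99% ⇒ z* = 2.576; margin = 2.576·0.060523 = 0.155907
CI on z-scale: (-0.705213, -0.393399)
Back-transform: tanh(-0.705213) = -0.607666, tanh(-0.393399) = -0.374287

(-0.608, -0.374)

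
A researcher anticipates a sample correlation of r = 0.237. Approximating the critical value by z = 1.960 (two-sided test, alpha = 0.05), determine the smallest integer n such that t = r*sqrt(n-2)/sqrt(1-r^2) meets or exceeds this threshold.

Need r·√(n−2)/√(1−r²) ≥ 1.960
√(n−2) ≥ 1.960·√(1−0.056169) / 0.237 = 1.960·0.971510 / 0.237 = 8.0344
n−2 ≥ 64.5516  ⇒  n ≥ 66.5516
Smallest integer n = 67

67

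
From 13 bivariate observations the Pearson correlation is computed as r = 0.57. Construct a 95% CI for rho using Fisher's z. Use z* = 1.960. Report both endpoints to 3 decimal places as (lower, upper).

(0.028, 0.853)

Fisher z: z_r = atanh(r) = ½·ln((1+0.57)/(1−0.57)) = 0.647523
SE(z) = 1/√(n−3) = 1/√10 = 0.316228
95% ⇒ z* = 1.960; margin = 1.960·0.316228 = 0.619807
CI on z-scale: (0.027716, 1.267330)
Back-transform: tanh(0.027716) = 0.027709, tanh(1.267330) = 0.853072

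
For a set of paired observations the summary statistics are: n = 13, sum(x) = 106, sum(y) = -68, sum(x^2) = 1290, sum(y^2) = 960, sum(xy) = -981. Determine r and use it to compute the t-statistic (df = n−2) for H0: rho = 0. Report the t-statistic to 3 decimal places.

-5.155

S_xy = nΣxy − ΣxΣy = 13·(-981) − 106·(-68) = -12753 − (-7208) = -5545
S_xx = nΣx² − (Σx)² = 13·1290 − 106² = 16770 − 11236 = 5534
S_yy = nΣy² − (Σy)² = 13·960 − (-68)² = 12480 − 4624 = 7856
r = S_xy / √(S_xx·S_yy) = -5545 / √(5534·7856) = -5545 / √43475104 = -5545 / 6593.5653 = -0.8410
t = r·√(n−2)/√(1−r²) = -0.8410·√11 / √(1−0.707281) = -2.789281 / 0.541035 = -5.155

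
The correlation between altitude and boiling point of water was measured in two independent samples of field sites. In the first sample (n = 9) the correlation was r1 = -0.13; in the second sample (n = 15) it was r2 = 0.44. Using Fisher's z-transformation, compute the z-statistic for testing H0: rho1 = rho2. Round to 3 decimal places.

-1.206

Fisher z-transforms: z1 = atanh(-0.13) = -0.130740, z2 = atanh(0.44) = 0.472231; difference d = -0.602971
Var(d) = 1/6 + 1/12 = 0.1666667 + 0.0833333 = 0.2500000
z = d/√Var(d) = -0.602971 / √0.2500000 = -0.602971 / 0.500000 = -1.206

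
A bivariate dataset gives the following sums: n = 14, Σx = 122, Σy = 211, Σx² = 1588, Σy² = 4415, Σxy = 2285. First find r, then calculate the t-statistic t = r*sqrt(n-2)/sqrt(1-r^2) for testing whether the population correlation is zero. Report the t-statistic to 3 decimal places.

2.307

S_xy = nΣxy − ΣxΣy = 14·2285 − 122·211 = 31990 − 25742 = 6248
S_xx = nΣx² − (Σx)² = 14·1588 − 122² = 22232 − 14884 = 7348
S_yy = nΣy² − (Σy)² = 14·4415 − 211² = 61810 − 44521 = 17289
r = S_xy / √(S_xx·S_yy) = 6248 / √(7348·17289) = 6248 / √127039572 = 6248 / 11271.1833 = 0.5543
t = r·√(n−2)/√(1−r²) = 0.5543·√12 / √(1−0.307248) = 1.920152 / 0.832317 = 2.307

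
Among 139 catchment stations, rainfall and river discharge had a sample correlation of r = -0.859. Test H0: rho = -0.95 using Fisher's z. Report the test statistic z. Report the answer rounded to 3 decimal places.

Fisher z: atanh(-0.859) = -1.289517, atanh(-0.95) = -1.831781
z = (z_r − z_0)·√(n−3) = (-1.289517 − (-1.831781))·√136 = 0.542264 · 11.661904 = 6.324

6.324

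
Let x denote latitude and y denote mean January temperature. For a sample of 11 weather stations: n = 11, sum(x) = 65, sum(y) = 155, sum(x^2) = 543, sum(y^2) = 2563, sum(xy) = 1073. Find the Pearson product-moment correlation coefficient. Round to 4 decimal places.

0.6402

S_xy = nΣxy − ΣxΣy = 11·1073 − 65·155 = 11803 − 10075 = 1728
S_xx = nΣx² − (Σx)² = 11·543 − 65² = 5973 − 4225 = 1748
S_yy = nΣy² − (Σy)² = 11·2563 − 155² = 28193 − 24025 = 4168
r = S_xy / √(S_xx·S_yy) = 1728 / √(1748·4168) = 1728 / √7285664 = 1728 / 2699.1969 = 0.6402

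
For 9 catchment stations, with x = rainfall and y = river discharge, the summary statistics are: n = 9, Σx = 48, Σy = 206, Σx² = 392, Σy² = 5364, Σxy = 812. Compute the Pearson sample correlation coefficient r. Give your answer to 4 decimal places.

-0.9650

Numerator: nΣxy − (Σx)(Σy) = 9·812 − (48)(206) = -2580
Denominator: √[(nΣx²−(Σx)²)(nΣy²−(Σy)²)]
  nΣx²−(Σx)² = 9·392 − 2304 = 1224;  nΣy²−(Σy)² = 9·5364 − 42436 = 5840
  √(1224·5840) = √7148160 = 2673.6043
r = -2580 / 2673.6043 = -0.9650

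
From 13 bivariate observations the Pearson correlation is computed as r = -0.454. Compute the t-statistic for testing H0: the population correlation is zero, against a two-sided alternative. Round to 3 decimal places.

-1.690

t = r·√(n−2) / √(1−r²) with r = -0.454, n = 13
  = -0.454·√11 / √(1 − 0.206116)
  = -0.454·3.316625 / 0.891002
  = -1.505748 / 0.891002 = -1.690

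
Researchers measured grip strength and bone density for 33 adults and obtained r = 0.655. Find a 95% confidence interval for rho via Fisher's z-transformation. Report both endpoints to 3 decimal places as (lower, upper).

Fisher z: z_r = atanh(r) = ½·ln((1+0.655)/(1−0.655)) = 0.784006
SE(z) = 1/√(n−3) = 1/√30 = 0.182574
95% ⇒ z* = 1.960; margin = 1.960·0.182574 = 0.357845
CI on z-scale: (0.426161, 1.141851)
Back-transform: tanh(0.426161) = 0.402108, tanh(1.141851) = 0.815036

(0.402, 0.815)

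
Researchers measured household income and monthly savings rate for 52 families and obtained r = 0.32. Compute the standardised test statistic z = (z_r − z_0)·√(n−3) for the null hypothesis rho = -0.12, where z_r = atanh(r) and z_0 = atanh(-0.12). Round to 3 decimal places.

3.166

z_r = atanh(0.32) = 0.331647,  z_0 = atanh(-0.12) = -0.120581
SE = 1/√(n−3) = 1/√49 = 0.142857
z = (z_r − z_0)/SE = (0.331647 − (-0.120581)) / 0.142857 = 0.452228 / 0.142857 = 3.166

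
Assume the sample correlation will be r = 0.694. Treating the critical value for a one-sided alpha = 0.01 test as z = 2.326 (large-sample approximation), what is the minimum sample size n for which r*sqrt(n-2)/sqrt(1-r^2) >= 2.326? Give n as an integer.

8

r√(n−2)/√(1−r²) ≥ 2.326  ⇔  n−2 ≥ (2.326)²·(1−r²)/r²
(1−r²)/r² = (1−0.481636)/0.481636 = 1.0763
n ≥ 2 + 5.410276·1.0763 = 2 + 5.8231 = 7.8231
⌈7.8231⌉ = 8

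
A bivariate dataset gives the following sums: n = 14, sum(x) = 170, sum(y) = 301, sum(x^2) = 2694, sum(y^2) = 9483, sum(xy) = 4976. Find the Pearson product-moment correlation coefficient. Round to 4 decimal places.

S_xy = nΣxy − ΣxΣy = 14·4976 − 170·301 = 69664 − 51170 = 18494
S_xx = nΣx² − (Σx)² = 14·2694 − 170² = 37716 − 28900 = 8816
S_yy = nΣy² − (Σy)² = 14·9483 − 301² = 132762 − 90601 = 42161
r = S_xy / √(S_xx·S_yy) = 18494 / √(8816·42161) = 18494 / √371691376 = 18494 / 19279.2992 = 0.9593

0.9593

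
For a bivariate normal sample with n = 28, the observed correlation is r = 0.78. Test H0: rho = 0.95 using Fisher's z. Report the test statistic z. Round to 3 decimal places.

-3.932

Fisher z: atanh(0.78) = 1.045371, atanh(0.95) = 1.831781
z = (z_r − z_0)·√(n−3) = (1.045371 − 1.831781)·√25 = -0.786410 · 5.000000 = -3.932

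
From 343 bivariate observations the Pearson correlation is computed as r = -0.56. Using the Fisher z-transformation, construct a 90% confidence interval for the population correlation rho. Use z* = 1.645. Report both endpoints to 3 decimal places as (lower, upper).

(-0.618, -0.496)

z_r = atanh(-0.56) = -0.632833;  SE = 1/√(n−3) = 1/√340 = 0.054233
z-limits: -0.632833 ± 1.645·0.054233 = -0.632833 ± 0.089213 = [-0.722046, -0.543620]
ρ-limits: (tanh -0.722046, tanh -0.543620) = (-0.618, -0.496)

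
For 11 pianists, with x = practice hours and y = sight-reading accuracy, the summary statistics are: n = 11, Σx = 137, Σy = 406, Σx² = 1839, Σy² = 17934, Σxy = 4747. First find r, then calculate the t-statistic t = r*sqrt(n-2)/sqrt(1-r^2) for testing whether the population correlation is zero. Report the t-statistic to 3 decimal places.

Numerator: nΣxy − (Σx)(Σy) = 11·4747 − (137)(406) = -3405
Denominator: √[(nΣx²−(Σx)²)(nΣy²−(Σy)²)]
  nΣx²−(Σx)² = 11·1839 − 18769 = 1460;  nΣy²−(Σy)² = 11·17934 − 164836 = 32438
  √(1460·32438) = √47359480 = 6881.8224
r = -3405 / 6881.8224 = -0.4948
t = r·√(n−2)/√(1−r²) = -0.4948·√9 / √(1−0.244827) = -1.484400 / 0.869007 = -1.708

-1.708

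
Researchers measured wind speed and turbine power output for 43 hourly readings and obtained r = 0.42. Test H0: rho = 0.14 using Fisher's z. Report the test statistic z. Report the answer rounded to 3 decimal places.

1.940

z_r = atanh(0.42) = 0.447692,  z_0 = atanh(0.14) = 0.140926
SE = 1/√(n−3) = 1/√40 = 0.158114
z = (z_r − z_0)/SE = (0.447692 − 0.140926) / 0.158114 = 0.306766 / 0.158114 = 1.940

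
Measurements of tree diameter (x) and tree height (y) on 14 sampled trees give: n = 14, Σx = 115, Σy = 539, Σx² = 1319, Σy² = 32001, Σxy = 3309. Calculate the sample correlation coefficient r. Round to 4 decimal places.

S_xy = nΣxy − ΣxΣy = 14·3309 − 115·539 = 46326 − 61985 = -15659
S_xx = nΣx² − (Σx)² = 14·1319 − 115² = 18466 − 13225 = 5241
S_yy = nΣy² − (Σy)² = 14·32001 − 539² = 448014 − 290521 = 157493
r = S_xy / √(S_xx·S_yy) = -15659 / √(5241·157493) = -15659 / √825420813 = -15659 / 28730.1377 = -0.5450

-0.5450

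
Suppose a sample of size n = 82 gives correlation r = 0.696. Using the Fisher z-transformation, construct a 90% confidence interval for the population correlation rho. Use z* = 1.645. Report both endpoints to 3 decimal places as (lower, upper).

(0.588, 0.780)

z_r = atanh(0.696) = 0.859500;  SE = 1/√(n−3) = 1/√79 = 0.112509
z-limits: 0.859500 ± 1.645·0.112509 = 0.859500 ± 0.185077 = [0.674423, 1.044577]
ρ-limits: (tanh 0.674423, tanh 1.044577) = (0.588, 0.780)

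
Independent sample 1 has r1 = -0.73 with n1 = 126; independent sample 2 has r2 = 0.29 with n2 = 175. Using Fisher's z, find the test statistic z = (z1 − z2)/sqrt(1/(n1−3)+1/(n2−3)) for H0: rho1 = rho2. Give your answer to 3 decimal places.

-10.393

z1 = atanh(-0.73) = -0.928727,  z2 = atanh(0.29) = 0.298566
SE = √(1/(n1−3) + 1/(n2−3)) = √(1/123 + 1/172) = √(0.0081301 + 0.0058140) = √0.0139441 = 0.118085
z = (z1 − z2)/SE = (-0.928727 − 0.298566) / 0.118085 = -1.227293 / 0.118085 = -10.393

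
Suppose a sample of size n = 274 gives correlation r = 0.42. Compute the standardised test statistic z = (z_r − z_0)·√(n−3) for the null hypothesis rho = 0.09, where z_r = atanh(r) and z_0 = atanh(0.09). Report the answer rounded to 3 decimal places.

5.884

z_r = atanh(0.42) = 0.447692,  z_0 = atanh(0.09) = 0.090244
SE = 1/√(n−3) = 1/√271 = 0.060746
z = (z_r − z_0)/SE = (0.447692 − 0.090244) / 0.060746 = 0.357448 / 0.060746 = 5.884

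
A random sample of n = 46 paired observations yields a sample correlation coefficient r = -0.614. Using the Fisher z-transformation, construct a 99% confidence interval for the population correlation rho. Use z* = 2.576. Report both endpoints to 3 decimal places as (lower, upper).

Fisher z: z_r = atanh(r) = ½·ln((1+(-0.614))/(1−(-0.614))) = -0.715317
SE(z) = 1/√(n−3) = 1/√43 = 0.152499
99% ⇒ z* = 2.576; margin = 2.576·0.152499 = 0.392837
CI on z-scale: (-1.108154, -0.322480)
Back-transform: tanh(-1.108154) = -0.803409, tanh(-0.322480) = -0.311748

(-0.803, -0.312)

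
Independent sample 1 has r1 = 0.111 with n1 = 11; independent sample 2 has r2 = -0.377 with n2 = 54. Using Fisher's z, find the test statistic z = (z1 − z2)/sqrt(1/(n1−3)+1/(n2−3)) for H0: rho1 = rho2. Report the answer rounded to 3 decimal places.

1.336

z1 = atanh(0.111) = 0.111459,  z2 = atanh(-0.377) = -0.396558
SE = √(1/(n1−3) + 1/(n2−3)) = √(1/8 + 1/51) = √(0.1250000 + 0.0196078) = √0.1446078 = 0.380273
z = (z1 − z2)/SE = (0.111459 − (-0.396558)) / 0.380273 = 0.508017 / 0.380273 = 1.336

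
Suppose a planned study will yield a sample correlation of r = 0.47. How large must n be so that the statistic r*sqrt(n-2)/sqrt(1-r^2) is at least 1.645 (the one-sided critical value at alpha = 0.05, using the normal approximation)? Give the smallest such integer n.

12

r√(n−2)/√(1−r²) ≥ 1.645  ⇔  n−2 ≥ (1.645)²·(1−r²)/r²
(1−r²)/r² = (1−0.2209)/0.2209 = 3.5269
n ≥ 2 + 2.706025·3.5269 = 2 + 9.5439 = 11.5439
⌈11.5439⌉ = 12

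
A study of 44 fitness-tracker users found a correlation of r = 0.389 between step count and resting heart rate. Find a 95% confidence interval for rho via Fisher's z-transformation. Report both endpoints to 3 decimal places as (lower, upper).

z_r = atanh(0.389) = 0.410621;  SE = 1/√(n−3) = 1/√41 = 0.156174
z-limits: 0.410621 ± 1.960·0.156174 = 0.410621 ± 0.306101 = [0.104520, 0.716722]
ρ-limits: (tanh 0.104520, tanh 0.716722) = (0.104, 0.615)

(0.104, 0.615)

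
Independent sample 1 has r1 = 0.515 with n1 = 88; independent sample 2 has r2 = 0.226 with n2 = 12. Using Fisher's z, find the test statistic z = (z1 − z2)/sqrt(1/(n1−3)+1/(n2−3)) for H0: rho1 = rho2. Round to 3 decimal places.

0.969

z1 = atanh(0.515) = 0.569511,  z2 = atanh(0.226) = 0.229970
SE = √(1/(n1−3) + 1/(n2−3)) = √(1/85 + 1/9) = √(0.0117647 + 0.1111111) = √0.1228758 = 0.350536
z = (z1 − z2)/SE = (0.569511 − 0.229970) / 0.350536 = 0.339541 / 0.350536 = 0.969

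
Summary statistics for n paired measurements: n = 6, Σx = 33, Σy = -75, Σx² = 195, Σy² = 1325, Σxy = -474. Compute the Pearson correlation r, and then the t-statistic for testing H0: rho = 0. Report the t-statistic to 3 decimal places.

Numerator: nΣxy − (Σx)(Σy) = 6·(-474) − (33)(-75) = -369
Denominator: √[(nΣx²−(Σx)²)(nΣy²−(Σy)²)]
  nΣx²−(Σx)² = 6·195 − 1089 = 81;  nΣy²−(Σy)² = 6·1325 − 5625 = 2325
  √(81·2325) = √188325 = 433.9643
r = -369 / 433.9643 = -0.8503
t = r·√(n−2)/√(1−r²) = -0.8503·√4 / √(1−0.723010) = -1.700600 / 0.526298 = -3.231

-3.231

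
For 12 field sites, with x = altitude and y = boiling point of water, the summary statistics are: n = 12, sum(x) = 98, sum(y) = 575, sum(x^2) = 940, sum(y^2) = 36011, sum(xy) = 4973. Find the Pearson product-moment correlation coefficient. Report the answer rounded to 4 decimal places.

Numerator: nΣxy − (Σx)(Σy) = 12·4973 − (98)(575) = 3326
Denominator: √[(nΣx²−(Σx)²)(nΣy²−(Σy)²)]
  nΣx²−(Σx)² = 12·940 − 9604 = 1676;  nΣy²−(Σy)² = 12·36011 − 330625 = 101507
  √(1676·101507) = √170125732 = 13043.2255
r = 3326 / 13043.2255 = 0.2550

0.2550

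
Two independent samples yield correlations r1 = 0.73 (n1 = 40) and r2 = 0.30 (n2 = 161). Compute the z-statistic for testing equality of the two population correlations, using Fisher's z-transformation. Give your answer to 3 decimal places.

3.390

Fisher z-transforms: z1 = atanh(0.73) = 0.928727, z2 = atanh(0.30) = 0.309520; difference d = 0.619207
Var(d) = 1/37 + 1/158 = 0.0270270 + 0.0063291 = 0.0333561
z = d/√Var(d) = 0.619207 / √0.0333561 = 0.619207 / 0.182637 = 3.390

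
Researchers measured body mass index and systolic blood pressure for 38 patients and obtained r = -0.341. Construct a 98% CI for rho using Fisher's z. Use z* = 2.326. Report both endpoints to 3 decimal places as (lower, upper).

(-0.634, 0.038)

Fisher z: z_r = atanh(r) = ½·ln((1+(-0.341))/(1−(-0.341))) = -0.355224
SE(z) = 1/√(n−3) = 1/√35 = 0.169031
98% ⇒ z* = 2.326; margin = 2.326·0.169031 = 0.393166
CI on z-scale: (-0.748390, 0.037942)
Back-transform: tanh(-0.748390) = -0.634187, tanh(0.037942) = 0.037924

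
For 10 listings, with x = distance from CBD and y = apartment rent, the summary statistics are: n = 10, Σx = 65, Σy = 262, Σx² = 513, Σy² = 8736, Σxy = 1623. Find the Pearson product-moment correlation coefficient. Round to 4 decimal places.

S_xy = nΣxy − ΣxΣy = 10·1623 − 65·262 = 16230 − 17030 = -800
S_xx = nΣx² − (Σx)² = 10·513 − 65² = 5130 − 4225 = 905
S_yy = nΣy² − (Σy)² = 10·8736 − 262² = 87360 − 68644 = 18716
r = S_xy / √(S_xx·S_yy) = -800 / √(905·18716) = -800 / √16937980 = -800 / 4115.5777 = -0.1944

-0.1944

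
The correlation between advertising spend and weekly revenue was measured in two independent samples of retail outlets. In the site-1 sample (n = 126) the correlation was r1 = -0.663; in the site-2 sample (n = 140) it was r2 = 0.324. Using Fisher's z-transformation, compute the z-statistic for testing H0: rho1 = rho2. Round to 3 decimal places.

-9.131

z1 = atanh(-0.663) = -0.798148,  z2 = atanh(0.324) = 0.336110
SE = √(1/(n1−3) + 1/(n2−3)) = √(1/123 + 1/137) = √(0.0081301 + 0.0072993) = √0.0154294 = 0.124215
z = (z1 − z2)/SE = (-0.798148 − 0.336110) / 0.124215 = -1.134258 / 0.124215 = -9.131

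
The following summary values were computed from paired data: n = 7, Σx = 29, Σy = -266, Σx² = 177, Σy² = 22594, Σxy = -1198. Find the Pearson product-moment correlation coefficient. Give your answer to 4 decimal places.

Numerator: nΣxy − (Σx)(Σy) = 7·(-1198) − (29)(-266) = -672
Denominator: √[(nΣx²−(Σx)²)(nΣy²−(Σy)²)]
  nΣx²−(Σx)² = 7·177 − 841 = 398;  nΣy²−(Σy)² = 7·22594 − 70756 = 87402
  √(398·87402) = √34785996 = 5897.9654
r = -672 / 5897.9654 = -0.1139

-0.1139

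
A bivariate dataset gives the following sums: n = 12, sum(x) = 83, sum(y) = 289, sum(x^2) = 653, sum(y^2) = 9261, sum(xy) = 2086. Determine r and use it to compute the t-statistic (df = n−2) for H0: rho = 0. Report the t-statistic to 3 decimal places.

S_xy = nΣxy − ΣxΣy = 12·2086 − 83·289 = 25032 − 23987 = 1045
S_xx = nΣx² − (Σx)² = 12·653 − 83² = 7836 − 6889 = 947
S_yy = nΣy² − (Σy)² = 12·9261 − 289² = 111132 − 83521 = 27611
r = S_xy / √(S_xx·S_yy) = 1045 / √(947·27611) = 1045 / √26147617 = 1045 / 5113.4741 = 0.2044
t = r·√(n−2)/√(1−r²) = 0.2044·√10 / √(1−0.041779) = 0.646370 / 0.978888 = 0.660

0.660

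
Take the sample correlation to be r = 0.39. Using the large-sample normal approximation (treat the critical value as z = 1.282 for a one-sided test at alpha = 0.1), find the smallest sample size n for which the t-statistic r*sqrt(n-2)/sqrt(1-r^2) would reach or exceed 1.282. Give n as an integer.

r√(n−2)/√(1−r²) ≥ 1.282  ⇔  n−2 ≥ (1.282)²·(1−r²)/r²
(1−r²)/r² = (1−0.1521)/0.1521 = 5.5746
n ≥ 2 + 1.643524·5.5746 = 2 + 9.1620 = 11.1620
⌈11.1620⌉ = 12

12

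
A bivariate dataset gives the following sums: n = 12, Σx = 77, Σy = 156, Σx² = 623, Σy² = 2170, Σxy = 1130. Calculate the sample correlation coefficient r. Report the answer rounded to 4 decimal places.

0.9534

Numerator: nΣxy − (Σx)(Σy) = 12·1130 − (77)(156) = 1548
Denominator: √[(nΣx²−(Σx)²)(nΣy²−(Σy)²)]
  nΣx²−(Σx)² = 12·623 − 5929 = 1547;  nΣy²−(Σy)² = 12·2170 − 24336 = 1704
  √(1547·1704) = √2636088 = 1623.6034
r = 1548 / 1623.6034 = 0.9534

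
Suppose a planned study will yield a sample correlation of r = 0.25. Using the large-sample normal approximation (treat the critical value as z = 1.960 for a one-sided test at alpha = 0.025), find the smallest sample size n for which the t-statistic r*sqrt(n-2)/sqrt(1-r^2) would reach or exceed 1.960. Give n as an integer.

60

Need r·√(n−2)/√(1−r²) ≥ 1.960
√(n−2) ≥ 1.960·√(1−0.0625) / 0.25 = 1.960·0.968246 / 0.25 = 7.5910
n−2 ≥ 57.6233  ⇒  n ≥ 59.6233
Smallest integer n = 60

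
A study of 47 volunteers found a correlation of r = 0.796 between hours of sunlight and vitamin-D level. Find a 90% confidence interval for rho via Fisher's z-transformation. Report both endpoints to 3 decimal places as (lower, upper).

(0.686, 0.871)

Fisher z: z_r = atanh(r) = ½·ln((1+0.796)/(1−0.796)) = 1.087599
SE(z) = 1/√(n−3) = 1/√44 = 0.150756
90% ⇒ z* = 1.645; margin = 1.645·0.150756 = 0.247994
CI on z-scale: (0.839605, 1.335593)
Back-transform: tanh(0.839605) = 0.685600, tanh(1.335593) = 0.870610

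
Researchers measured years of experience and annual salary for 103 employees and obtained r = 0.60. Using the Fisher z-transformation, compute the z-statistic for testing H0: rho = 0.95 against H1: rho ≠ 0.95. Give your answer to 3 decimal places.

-11.386

Fisher z: atanh(0.60) = 0.693147, atanh(0.95) = 1.831781
z = (z_r − z_0)·√(n−3) = (0.693147 − 1.831781)·√100 = -1.138634 · 10.000000 = -11.386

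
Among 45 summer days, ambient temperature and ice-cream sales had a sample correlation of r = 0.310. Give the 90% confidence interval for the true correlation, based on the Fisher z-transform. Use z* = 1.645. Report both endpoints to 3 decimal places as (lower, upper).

(0.067, 0.519)

Fisher z: z_r = atanh(r) = ½·ln((1+0.310)/(1−0.310)) = 0.320545
SE(z) = 1/√(n−3) = 1/√42 = 0.154303
90% ⇒ z* = 1.645; margin = 1.645·0.154303 = 0.253828
CI on z-scale: (0.066717, 0.574373)
Back-transform: tanh(0.066717) = 0.066618, tanh(0.574373) = 0.518564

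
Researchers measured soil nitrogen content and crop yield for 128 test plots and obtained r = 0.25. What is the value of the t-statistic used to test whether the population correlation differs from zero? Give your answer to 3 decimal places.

1 − r² = 1 − 0.0625 = 0.9375;  √(1−r²) = 0.968246
√(n−2) = √126 = 11.224972
t = r·√(n−2)/√(1−r²) = 0.25 · 11.224972 / 0.968246 = 2.898

2.898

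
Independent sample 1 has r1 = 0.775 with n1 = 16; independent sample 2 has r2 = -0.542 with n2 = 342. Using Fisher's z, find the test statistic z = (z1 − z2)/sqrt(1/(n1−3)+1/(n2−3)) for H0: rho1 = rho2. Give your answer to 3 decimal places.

Fisher z-transforms: z1 = atanh(0.775) = 1.032728, z2 = atanh(-0.542) = -0.606983; difference d = 1.639711
Var(d) = 1/13 + 1/339 = 0.0769231 + 0.0029499 = 0.0798730
z = d/√Var(d) = 1.639711 / √0.0798730 = 1.639711 / 0.282618 = 5.802

5.802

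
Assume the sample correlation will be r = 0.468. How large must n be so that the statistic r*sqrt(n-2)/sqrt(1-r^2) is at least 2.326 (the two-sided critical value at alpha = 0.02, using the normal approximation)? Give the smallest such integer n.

22

Need r·√(n−2)/√(1−r²) ≥ 2.326
√(n−2) ≥ 2.326·√(1−0.219024) / 0.468 = 2.326·0.883728 / 0.468 = 4.3922
n−2 ≥ 19.2914  ⇒  n ≥ 21.2914
Smallest integer n = 22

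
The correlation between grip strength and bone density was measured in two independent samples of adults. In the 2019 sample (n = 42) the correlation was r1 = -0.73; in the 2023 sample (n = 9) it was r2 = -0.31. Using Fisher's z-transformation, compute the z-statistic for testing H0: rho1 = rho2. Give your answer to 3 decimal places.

Fisher z-transforms: z1 = atanh(-0.73) = -0.928727, z2 = atanh(-0.31) = -0.320545; difference d = -0.608182
Var(d) = 1/39 + 1/6 = 0.0256410 + 0.1666667 = 0.1923077
z = d/√Var(d) = -0.608182 / √0.1923077 = -0.608182 / 0.438529 = -1.387

-1.387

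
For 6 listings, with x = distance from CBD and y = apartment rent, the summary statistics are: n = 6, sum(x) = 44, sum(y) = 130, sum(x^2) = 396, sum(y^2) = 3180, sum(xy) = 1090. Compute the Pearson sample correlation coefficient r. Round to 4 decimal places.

0.8373

S_xy = nΣxy − ΣxΣy = 6·1090 − 44·130 = 6540 − 5720 = 820
S_xx = nΣx² − (Σx)² = 6·396 − 44² = 2376 − 1936 = 440
S_yy = nΣy² − (Σy)² = 6·3180 − 130² = 19080 − 16900 = 2180
r = S_xy / √(S_xx·S_yy) = 820 / √(440·2180) = 820 / √959200 = 820 / 979.3876 = 0.8373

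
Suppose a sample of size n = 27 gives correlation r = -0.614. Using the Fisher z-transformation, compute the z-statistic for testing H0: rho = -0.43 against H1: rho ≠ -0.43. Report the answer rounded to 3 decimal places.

z_r = atanh(-0.614) = -0.715317,  z_0 = atanh(-0.43) = -0.459897
SE = 1/√(n−3) = 1/√24 = 0.204124
z = (z_r − z_0)/SE = (-0.715317 − (-0.459897)) / 0.204124 = -0.255420 / 0.204124 = -1.251

-1.251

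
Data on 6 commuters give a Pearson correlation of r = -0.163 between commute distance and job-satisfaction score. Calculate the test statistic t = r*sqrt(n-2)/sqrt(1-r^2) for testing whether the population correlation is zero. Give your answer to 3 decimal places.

-0.330

1 − r² = 1 − 0.026569 = 0.973431;  √(1−r²) = 0.986626
√(n−2) = √4 = 2.000000
t = r·√(n−2)/√(1−r²) = -0.163 · 2.000000 / 0.986626 = -0.330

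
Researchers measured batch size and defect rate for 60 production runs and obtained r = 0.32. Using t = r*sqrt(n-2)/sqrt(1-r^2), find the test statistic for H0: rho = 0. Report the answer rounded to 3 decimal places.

2.572

1 − r² = 1 − 0.1024 = 0.8976;  √(1−r²) = 0.947418
√(n−2) = √58 = 7.615773
t = r·√(n−2)/√(1−r²) = 0.32 · 7.615773 / 0.947418 = 2.572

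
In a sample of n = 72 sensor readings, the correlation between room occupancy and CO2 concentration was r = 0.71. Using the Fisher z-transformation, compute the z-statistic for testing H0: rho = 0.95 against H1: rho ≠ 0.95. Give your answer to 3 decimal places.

Fisher z: atanh(0.71) = 0.887184, atanh(0.95) = 1.831781
z = (z_r − z_0)·√(n−3) = (0.887184 − 1.831781)·√69 = -0.944597 · 8.306624 = -7.846

-7.846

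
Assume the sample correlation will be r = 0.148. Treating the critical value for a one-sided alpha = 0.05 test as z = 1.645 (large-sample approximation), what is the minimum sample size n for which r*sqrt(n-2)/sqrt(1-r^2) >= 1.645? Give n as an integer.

Need r·√(n−2)/√(1−r²) ≥ 1.645
√(n−2) ≥ 1.645·√(1−0.021904) / 0.148 = 1.645·0.988987 / 0.148 = 10.9925
n−2 ≥ 120.8351  ⇒  n ≥ 122.8351
Smallest integer n = 123

123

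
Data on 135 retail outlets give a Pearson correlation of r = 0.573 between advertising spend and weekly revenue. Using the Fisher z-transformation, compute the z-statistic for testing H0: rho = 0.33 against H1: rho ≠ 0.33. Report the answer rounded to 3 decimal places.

3.552

Fisher z: atanh(0.573) = 0.651978, atanh(0.33) = 0.342828
z = (z_r − z_0)·√(n−3) = (0.651978 − 0.342828)·√132 = 0.309150 · 11.489125 = 3.552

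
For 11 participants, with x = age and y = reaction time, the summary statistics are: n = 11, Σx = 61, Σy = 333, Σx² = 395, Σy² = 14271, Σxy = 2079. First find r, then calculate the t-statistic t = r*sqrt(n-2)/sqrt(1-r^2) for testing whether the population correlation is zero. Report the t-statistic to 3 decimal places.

Numerator: nΣxy − (Σx)(Σy) = 11·2079 − (61)(333) = 2556
Denominator: √[(nΣx²−(Σx)²)(nΣy²−(Σy)²)]
  nΣx²−(Σx)² = 11·395 − 3721 = 624;  nΣy²−(Σy)² = 11·14271 − 110889 = 46092
  √(624·46092) = √28761408 = 5362.9663
r = 2556 / 5362.9663 = 0.4766
t = r·√(n−2)/√(1−r²) = 0.4766·√9 / √(1−0.227148) = 1.429800 / 0.879120 = 1.626

1.626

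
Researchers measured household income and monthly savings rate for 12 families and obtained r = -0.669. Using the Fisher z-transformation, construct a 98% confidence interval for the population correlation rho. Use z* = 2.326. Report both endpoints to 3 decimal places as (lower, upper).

z_r = atanh(-0.669) = -0.808931;  SE = 1/√(n−3) = 1/√9 = 0.333333
z-limits: -0.808931 ± 2.326·0.333333 = -0.808931 ± 0.775333 = [-1.584264, -0.033598]
ρ-limits: (tanh -1.584264, tanh -0.033598) = (-0.919, -0.034)

(-0.919, -0.034)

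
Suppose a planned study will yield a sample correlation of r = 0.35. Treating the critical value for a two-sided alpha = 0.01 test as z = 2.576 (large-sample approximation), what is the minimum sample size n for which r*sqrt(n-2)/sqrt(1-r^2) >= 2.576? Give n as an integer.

r√(n−2)/√(1−r²) ≥ 2.576  ⇔  n−2 ≥ (2.576)²·(1−r²)/r²
(1−r²)/r² = (1−0.1225)/0.1225 = 7.1633
n ≥ 2 + 6.635776·7.1633 = 2 + 47.5341 = 49.5341
⌈49.5341⌉ = 50

50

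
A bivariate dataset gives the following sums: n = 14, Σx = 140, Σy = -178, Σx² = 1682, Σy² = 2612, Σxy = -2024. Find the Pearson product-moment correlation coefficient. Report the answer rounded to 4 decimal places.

-0.7779

S_xy = nΣxy − ΣxΣy = 14·(-2024) − 140·(-178) = -28336 − (-24920) = -3416
S_xx = nΣx² − (Σx)² = 14·1682 − 140² = 23548 − 19600 = 3948
S_yy = nΣy² − (Σy)² = 14·2612 − (-178)² = 36568 − 31684 = 4884
r = S_xy / √(S_xx·S_yy) = -3416 / √(3948·4884) = -3416 / √19282032 = -3416 / 4391.1311 = -0.7779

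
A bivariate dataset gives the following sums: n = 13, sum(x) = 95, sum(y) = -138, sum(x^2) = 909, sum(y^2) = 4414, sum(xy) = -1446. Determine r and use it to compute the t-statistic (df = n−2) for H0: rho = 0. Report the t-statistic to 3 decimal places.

Numerator: nΣxy − (Σx)(Σy) = 13·(-1446) − (95)(-138) = -5688
Denominator: √[(nΣx²−(Σx)²)(nΣy²−(Σy)²)]
  nΣx²−(Σx)² = 13·909 − 9025 = 2792;  nΣy²−(Σy)² = 13·4414 − 19044 = 38338
  √(2792·38338) = √107039696 = 10345.9990
r = -5688 / 10345.9990 = -0.5498
t = r·√(n−2)/√(1−r²) = -0.5498·√11 / √(1−0.302280) = -1.823480 / 0.835296 = -2.183

-2.183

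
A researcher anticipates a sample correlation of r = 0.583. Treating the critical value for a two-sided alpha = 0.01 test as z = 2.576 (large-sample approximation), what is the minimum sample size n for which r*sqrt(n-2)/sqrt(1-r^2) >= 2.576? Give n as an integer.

Need r·√(n−2)/√(1−r²) ≥ 2.576
√(n−2) ≥ 2.576·√(1−0.339889) / 0.583 = 2.576·0.812472 / 0.583 = 3.5899
n−2 ≥ 12.8874  ⇒  n ≥ 14.8874
Smallest integer n = 15

15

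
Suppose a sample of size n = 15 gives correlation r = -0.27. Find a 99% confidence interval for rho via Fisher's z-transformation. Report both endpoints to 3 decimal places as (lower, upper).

Fisher z: z_r = atanh(r) = ½·ln((1+(-0.27))/(1−(-0.27))) = -0.276864
SE(z) = 1/√(n−3) = 1/√12 = 0.288675
99% ⇒ z* = 2.576; margin = 2.576·0.288675 = 0.743627
CI on z-scale: (-1.020491, 0.466763)
Back-transform: tanh(-1.020491) = -0.770066, tanh(0.466763) = 0.435580

(-0.770, 0.436)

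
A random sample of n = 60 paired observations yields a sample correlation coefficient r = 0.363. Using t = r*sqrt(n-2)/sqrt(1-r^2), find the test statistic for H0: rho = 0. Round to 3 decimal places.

1 − r² = 1 − 0.131769 = 0.868231;  √(1−r²) = 0.931789
√(n−2) = √58 = 7.615773
t = r·√(n−2)/√(1−r²) = 0.363 · 7.615773 / 0.931789 = 2.967

2.967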